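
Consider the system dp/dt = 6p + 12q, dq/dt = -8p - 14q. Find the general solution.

p(t) = -C_1e^(-6t) - 3C_2e^(-2t), q(t) = C_1e^(-6t) + 2C_2e^(-2t)

Coefficient matrix A = [[6, 12], [-8, -14]].
Characteristic polynomial det(A - λI) = λ^2 + 8λ + 12 = 0.
Eigenvalues λ = -6, -2.
For λ=-6: (A-λI) row 1 is [12, 12], so an eigenvector is (-1, 1).
For λ=-2: (A-λI) row 1 is [8, 12], so an eigenvector is (-3, 2).
General solution: C_1e^(-6t)(-1,1) + C_2e^(-2t)(-3,2).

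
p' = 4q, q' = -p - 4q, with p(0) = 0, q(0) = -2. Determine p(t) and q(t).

Coefficient matrix A = [[0, 4], [-1, -4]].
Characteristic polynomial det(A - λI) = λ^2 + 4λ + 4 = 0.
Single eigenvalue λ = -2 with algebraic multiplicity 2.
Eigenvector v = (2,-1); generalized eigenvector w with (A-λI)w=v is (3,-1).
General solution: e^(-2t)[c_1·v + c_2·(t·v + w)].
Applying p(0)=0, q(0)=-2 gives c_1=6, c_2=-4.

p(t) = -8te^(-2t), q(t) = 4te^(-2t) - 2e^(-2t)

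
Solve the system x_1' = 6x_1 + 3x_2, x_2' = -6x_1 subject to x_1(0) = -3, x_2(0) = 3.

Coefficient matrix A = [[6, 3], [-6, 0]].
Characteristic polynomial det(A - λI) = λ^2 - 6λ + 18 = 0.
Eigenvalues λ = 3 ± 3i (complex conjugate pair).
For λ=3+3i: an eigenvector is (0,1) - i(1,-1) = (0 - i, 1 + i).
A real fundamental pair from Re and Im of e^((3+3i)t)v: X_1 = e^(3t)(cos(3t)·(0,1) + sin(3t)·(1,-1)), X_2 = e^(3t)(sin(3t)·(0,1) - cos(3t)·(1,-1)).
General solution: K_1X_1 + K_2X_2.
Applying x_1(0)=-3, x_2(0)=3 gives K_1=0, K_2=3.

x_1(t) = -3e^(3t)cos(3t), x_2(t) = 3e^(3t)sin(3t) + 3e^(3t)cos(3t)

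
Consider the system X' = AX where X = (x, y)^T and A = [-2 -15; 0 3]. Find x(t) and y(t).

Coefficient matrix A = [[-2, -15], [0, 3]].
Characteristic polynomial det(A - λI) = λ^2 - λ - 6 = 0.
Eigenvalues λ = -2, 3.
For λ=-2: (A-λI) row 1 is [0, -15], so an eigenvector is (-1, 0).
For λ=3: (A-λI) row 1 is [-5, -15], so an eigenvector is (-3, 1).
General solution: C_1e^(-2t)(-1,0) + C_2e^(3t)(-3,1).

x(t) = -C_1e^(-2t) - 3C_2e^(3t), y(t) = C_2e^(3t)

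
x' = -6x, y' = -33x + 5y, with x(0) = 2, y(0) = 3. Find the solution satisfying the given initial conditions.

Coefficient matrix A = [[-6, 0], [-33, 5]].
Characteristic polynomial det(A - λI) = λ^2 + λ - 30 = 0.
Eigenvalues λ = -6, 5.
For λ=-6: (A-λI) row 2 is [-33, 11], so an eigenvector is (-1, -3).
For λ=5: (A-λI) row 1 is [-11, 0], so an eigenvector is (0, 1).
General solution: c_1e^(-6t)(-1,-3) + c_2e^(5t)(0,1).
Applying x(0)=2, y(0)=3 gives c_1=-2, c_2=-3.

x(t) = 2e^(-6t), y(t) = -3e^(5t) + 6e^(-6t)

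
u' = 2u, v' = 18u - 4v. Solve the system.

u(t) = c_2e^(2t), v(t) = c_1e^(-4t) + 3c_2e^(2t)

Coefficient matrix A = [[2, 0], [18, -4]].
Characteristic polynomial det(A - λI) = λ^2 + 2λ - 8 = 0.
Eigenvalues λ = -4, 2.
For λ=-4: (A-λI) row 1 is [6, 0], so an eigenvector is (0, 1).
For λ=2: (A-λI) row 2 is [18, -6], so an eigenvector is (1, 3).
General solution: c_1e^(-4t)(0,1) + c_2e^(2t)(1,3).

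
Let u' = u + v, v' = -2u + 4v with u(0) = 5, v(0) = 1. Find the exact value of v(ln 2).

-28

A = [[1,1],[-2,4]]; eigenvalues λ = 3, 2.
Eigenvectors: (-1,-2) for λ=3, (-1,-1) for λ=2.
From the initial condition, c_1 = 4, c_2 = -9.
v(ln 2) = (4)(2^3)(-2) + (-9)(2^2)(-1) = -28.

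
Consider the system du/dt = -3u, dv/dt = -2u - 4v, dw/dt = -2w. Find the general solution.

u(t) = C_1e^(-3t), v(t) = -2C_1e^(-3t) + C_2e^(-4t), w(t) = C_3e^(-2t)

Coefficient matrix A = [[-3, 0, 0], [-2, -4, 0], [0, 0, -2]].
det(A - λI) = 0 gives eigenvalues λ = -3, -4, -2.
For λ=-3: eigenvector (1,-2,0).
For λ=-4: eigenvector (0,1,0).
For λ=-2: eigenvector (0,0,1).
General solution: C_1e^(-3t)(1,-2,0) + C_2e^(-4t)(0,1,0) + C_3e^(-2t)(0,0,1).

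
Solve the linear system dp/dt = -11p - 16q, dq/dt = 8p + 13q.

Coefficient matrix A = [[-11, -16], [8, 13]].
Characteristic polynomial det(A - λI) = λ^2 - 2λ - 15 = 0.
Eigenvalues λ = 5, -3.
For λ=5: (A-λI) row 1 is [-16, -16], so an eigenvector is (1, -1).
For λ=-3: (A-λI) row 1 is [-8, -16], so an eigenvector is (2, -1).
General solution: K_1e^(5t)(1,-1) + K_2e^(-3t)(2,-1).

p(t) = K_1e^(5t) + 2K_2e^(-3t), q(t) = -K_1e^(5t) - K_2e^(-3t)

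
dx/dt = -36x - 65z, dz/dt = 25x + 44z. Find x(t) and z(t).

Coefficient matrix A = [[-36, -65], [25, 44]].
Characteristic polynomial det(A - λI) = λ^2 - 8λ + 41 = 0.
Eigenvalues λ = 4 ± 5i (complex conjugate pair).
For λ=4+5i: an eigenvector is (-3,2) - i(-2,1) = (-3 + 2i, 2 - i).
A real fundamental pair from Re and Im of e^((4+5i)t)v: X_1 = e^(4t)(cos(5t)·(-3,2) + sin(5t)·(-2,1)), X_2 = e^(4t)(sin(5t)·(-3,2) - cos(5t)·(-2,1)).
General solution: K_1X_1 + K_2X_2.

x(t) = -2K_1e^(4t)sin(5t) - 3K_1e^(4t)cos(5t) - 3K_2e^(4t)sin(5t) + 2K_2e^(4t)cos(5t), z(t) = K_1e^(4t)sin(5t) + 2K_1e^(4t)cos(5t) + 2K_2e^(4t)sin(5t) - K_2e^(4t)cos(5t)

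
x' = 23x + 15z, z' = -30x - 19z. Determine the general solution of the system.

Coefficient matrix A = [[23, 15], [-30, -19]].
Characteristic polynomial det(A - λI) = λ^2 - 4λ + 13 = 0.
Eigenvalues λ = 2 ± 3i (complex conjugate pair).
For λ=2+3i: an eigenvector is (-1,1) - i(-2,3) = (-1 + 2i, 1 - 3i).
A real fundamental pair from Re and Im of e^((2+3i)t)v: X_1 = e^(2t)(cos(3t)·(-1,1) + sin(3t)·(-2,3)), X_2 = e^(2t)(sin(3t)·(-1,1) - cos(3t)·(-2,3)).
General solution: c_1X_1 + c_2X_2.

x(t) = -2c_1e^(2t)sin(3t) - c_1e^(2t)cos(3t) - c_2e^(2t)sin(3t) + 2c_2e^(2t)cos(3t), z(t) = 3c_1e^(2t)sin(3t) + c_1e^(2t)cos(3t) + c_2e^(2t)sin(3t) - 3c_2e^(2t)cos(3t)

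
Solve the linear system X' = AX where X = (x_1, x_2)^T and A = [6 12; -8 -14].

x_1(t) = 3C_1e^(-2t) - C_2e^(-6t), x_2(t) = -2C_1e^(-2t) + C_2e^(-6t)

Coefficient matrix A = [[6, 12], [-8, -14]].
Characteristic polynomial det(A - λI) = λ^2 + 8λ + 12 = 0.
Eigenvalues λ = -2, -6.
For λ=-2: (A-λI) row 1 is [8, 12], so an eigenvector is (3, -2).
For λ=-6: (A-λI) row 1 is [12, 12], so an eigenvector is (-1, 1).
General solution: C_1e^(-2t)(3,-2) + C_2e^(-6t)(-1,1).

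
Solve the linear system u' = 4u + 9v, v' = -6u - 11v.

Coefficient matrix A = [[4, 9], [-6, -11]].
Characteristic polynomial det(A - λI) = λ^2 + 7λ + 10 = 0.
Eigenvalues λ = -5, -2.
For λ=-5: (A-λI) row 1 is [9, 9], so an eigenvector is (1, -1).
For λ=-2: (A-λI) row 1 is [6, 9], so an eigenvector is (3, -2).
General solution: C_1e^(-5t)(1,-1) + C_2e^(-2t)(3,-2).

u(t) = C_1e^(-5t) + 3C_2e^(-2t), v(t) = -C_1e^(-5t) - 2C_2e^(-2t)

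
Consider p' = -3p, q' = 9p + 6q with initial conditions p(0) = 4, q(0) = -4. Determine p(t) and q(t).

p(t) = 4e^(-3t), q(t) = -4e^(-3t)

Coefficient matrix A = [[-3, 0], [9, 6]].
Characteristic polynomial det(A - λI) = λ^2 - 3λ - 18 = 0.
Eigenvalues λ = -3, 6.
For λ=-3: (A-λI) row 2 is [9, 9], so an eigenvector is (1, -1).
For λ=6: (A-λI) row 1 is [-9, 0], so an eigenvector is (0, -1).
General solution: K_1e^(-3t)(1,-1) + K_2e^(6t)(0,-1).
Applying p(0)=4, q(0)=-4 gives K_1=4, K_2=0.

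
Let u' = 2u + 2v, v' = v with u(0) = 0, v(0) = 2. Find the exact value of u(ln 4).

A = [[2,2],[0,1]]; eigenvalues λ = 1, 2.
Eigenvectors: (2,-1) for λ=1, (1,0) for λ=2.
From the initial condition, c_1 = -2, c_2 = 4.
u(ln 4) = (-2)(4^1)(2) + (4)(4^2)(1) = 48.

48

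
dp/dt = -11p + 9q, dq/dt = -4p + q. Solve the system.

p(t) = 3C_1e^(-5t) + 3C_2te^(-5t) - 2C_2e^(-5t), q(t) = 2C_1e^(-5t) + 2C_2te^(-5t) - C_2e^(-5t)

Coefficient matrix A = [[-11, 9], [-4, 1]].
Characteristic polynomial det(A - λI) = λ^2 + 10λ + 25 = 0.
Single eigenvalue λ = -5 with algebraic multiplicity 2.
Eigenvector v = (3,2); generalized eigenvector w with (A-λI)w=v is (-2,-1).
General solution: e^(-5t)[C_1·v + C_2·(t·v + w)].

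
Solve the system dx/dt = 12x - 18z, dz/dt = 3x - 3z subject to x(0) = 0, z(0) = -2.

x(t) = 12e^(6t) - 12e^(3t), z(t) = 4e^(6t) - 6e^(3t)

Coefficient matrix A = [[12, -18], [3, -3]].
Characteristic polynomial det(A - λI) = λ^2 - 9λ + 18 = 0.
Eigenvalues λ = 3, 6.
For λ=3: (A-λI) row 1 is [9, -18], so an eigenvector is (2, 1).
For λ=6: (A-λI) row 1 is [6, -18], so an eigenvector is (-3, -1).
General solution: K_1e^(3t)(2,1) + K_2e^(6t)(-3,-1).
Applying x(0)=0, z(0)=-2 gives K_1=-6, K_2=-4.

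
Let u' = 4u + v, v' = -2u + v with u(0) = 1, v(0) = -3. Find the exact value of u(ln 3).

-9

A = [[4,1],[-2,1]]; eigenvalues λ = 2, 3.
Eigenvectors: (-1,2) for λ=2, (1,-1) for λ=3.
From the initial condition, c_1 = -2, c_2 = -1.
u(ln 3) = (-2)(3^2)(-1) + (-1)(3^3)(1) = -9.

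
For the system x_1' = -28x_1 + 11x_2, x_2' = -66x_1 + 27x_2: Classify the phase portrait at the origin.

A = [[-28,11],[-66,27]]; det(A-λI) = λ^2 + λ - 30.
λ = 5, -6: opposite signs.

saddle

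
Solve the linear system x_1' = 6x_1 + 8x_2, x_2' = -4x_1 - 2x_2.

x_1(t) = -K_1e^(2t)sin(4t) + K_1e^(2t)cos(4t) + K_2e^(2t)sin(4t) + K_2e^(2t)cos(4t), x_2(t) = -K_1e^(2t)cos(4t) - K_2e^(2t)sin(4t)

Coefficient matrix A = [[6, 8], [-4, -2]].
Characteristic polynomial det(A - λI) = λ^2 - 4λ + 20 = 0.
Eigenvalues λ = 2 ± 4i (complex conjugate pair).
For λ=2+4i: an eigenvector is (1,-1) - i(-1,0) = (1 + i, -1).
A real fundamental pair from Re and Im of e^((2+4i)t)v: X_1 = e^(2t)(cos(4t)·(1,-1) + sin(4t)·(-1,0)), X_2 = e^(2t)(sin(4t)·(1,-1) - cos(4t)·(-1,0)).
General solution: K_1X_1 + K_2X_2.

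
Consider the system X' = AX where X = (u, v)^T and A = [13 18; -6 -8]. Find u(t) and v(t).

u(t) = -2K_1e^(4t) + 3K_2e^(t), v(t) = K_1e^(4t) - 2K_2e^(t)

Coefficient matrix A = [[13, 18], [-6, -8]].
Characteristic polynomial det(A - λI) = λ^2 - 5λ + 4 = 0.
Eigenvalues λ = 4, 1.
For λ=4: (A-λI) row 1 is [9, 18], so an eigenvector is (-2, 1).
For λ=1: (A-λI) row 1 is [12, 18], so an eigenvector is (3, -2).
General solution: K_1e^(4t)(-2,1) + K_2e^(t)(3,-2).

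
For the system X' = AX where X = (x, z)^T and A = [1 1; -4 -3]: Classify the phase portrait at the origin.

A = [[1,1],[-4,-3]]; det(A-λI) = λ^2 + 2λ + 1.
repeated λ = -1 with a single eigenvector.

stable improper node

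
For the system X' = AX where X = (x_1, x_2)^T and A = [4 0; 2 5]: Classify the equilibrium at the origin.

A = [[4,0],[2,5]]; det(A-λI) = λ^2 - 9λ + 20.
λ = 4, 5: both positive.

unstable node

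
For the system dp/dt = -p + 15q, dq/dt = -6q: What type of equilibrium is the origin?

A = [[-1,15],[0,-6]]; det(A-λI) = λ^2 + 7λ + 6.
λ = -6, -1: both negative.

stable node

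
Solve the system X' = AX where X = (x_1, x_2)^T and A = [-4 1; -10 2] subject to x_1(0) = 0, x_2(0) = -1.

Coefficient matrix A = [[-4, 1], [-10, 2]].
Characteristic polynomial det(A - λI) = λ^2 + 2λ + 2 = 0.
Eigenvalues λ = -1 ± i (complex conjugate pair).
For λ=-1+i: an eigenvector is (0,1) - i(1,3) = (0 - i, 1 - 3i).
A real fundamental pair from Re and Im of e^((-1+i)t)v: X_1 = e^(-t)(cos(t)·(0,1) + sin(t)·(1,3)), X_2 = e^(-t)(sin(t)·(0,1) - cos(t)·(1,3)).
General solution: c_1X_1 + c_2X_2.
Applying x_1(0)=0, x_2(0)=-1 gives c_1=-1, c_2=0.

x_1(t) = -e^(-t)sin(t), x_2(t) = -3e^(-t)sin(t) - e^(-t)cos(t)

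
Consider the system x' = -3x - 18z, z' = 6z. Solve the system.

Coefficient matrix A = [[-3, -18], [0, 6]].
Characteristic polynomial det(A - λI) = λ^2 - 3λ - 18 = 0.
Eigenvalues λ = 6, -3.
For λ=6: (A-λI) row 1 is [-9, -18], so an eigenvector is (2, -1).
For λ=-3: (A-λI) row 1 is [0, -18], so an eigenvector is (1, 0).
General solution: c_1e^(6t)(2,-1) + c_2e^(-3t)(1,0).

x(t) = 2c_1e^(6t) + c_2e^(-3t), z(t) = -c_1e^(6t)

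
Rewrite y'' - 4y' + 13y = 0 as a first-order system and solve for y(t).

Let x_1 = y, x_2 = y'. Then x_1' = x_2 and x_2' = -13x_1 + 4x_2.
A = [[0,1],[-13,4]]; det(A-λI) = λ^2 - 4λ + 13.
Eigenvalues λ = 2 ± 3i.

y(t) = K_1e^(2t)cos(3t) + K_2e^(2t)sin(3t)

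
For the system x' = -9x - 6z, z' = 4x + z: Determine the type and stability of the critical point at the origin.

A = [[-9,-6],[4,1]]; det(A-λI) = λ^2 + 8λ + 15.
λ = -5, -3: both negative.

stable node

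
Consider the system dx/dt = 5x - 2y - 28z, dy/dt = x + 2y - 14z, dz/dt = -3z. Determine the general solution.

Coefficient matrix A = [[5, -2, -28], [1, 2, -14], [0, 0, -3]].
det(A - λI) = 0 gives eigenvalues λ = 3, 4, -3.
For λ=3: eigenvector (-1,-1,0).
For λ=4: eigenvector (2,1,0).
For λ=-3: eigenvector (4,2,1).
General solution: c_1e^(3t)(-1,-1,0) + c_2e^(4t)(2,1,0) + c_3e^(-3t)(4,2,1).

x(t) = -c_1e^(3t) + 2c_2e^(4t) + 4c_3e^(-3t), y(t) = -c_1e^(3t) + c_2e^(4t) + 2c_3e^(-3t), z(t) = c_3e^(-3t)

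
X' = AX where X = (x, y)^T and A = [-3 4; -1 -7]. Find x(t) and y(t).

Coefficient matrix A = [[-3, 4], [-1, -7]].
Characteristic polynomial det(A - λI) = λ^2 + 10λ + 25 = 0.
Single eigenvalue λ = -5 with algebraic multiplicity 2.
Eigenvector v = (2,-1); generalized eigenvector w with (A-λI)w=v is (-1,1).
General solution: e^(-5t)[c_1·v + c_2·(t·v + w)].

x(t) = 2c_1e^(-5t) + 2c_2te^(-5t) - c_2e^(-5t), y(t) = -c_1e^(-5t) - c_2te^(-5t) + c_2e^(-5t)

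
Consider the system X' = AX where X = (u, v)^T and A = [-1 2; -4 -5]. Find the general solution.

u(t) = -c_1e^(-3t)cos(2t) - c_2e^(-3t)sin(2t), v(t) = c_1e^(-3t)sin(2t) + c_1e^(-3t)cos(2t) + c_2e^(-3t)sin(2t) - c_2e^(-3t)cos(2t)

Coefficient matrix A = [[-1, 2], [-4, -5]].
Characteristic polynomial det(A - λI) = λ^2 + 6λ + 13 = 0.
Eigenvalues λ = -3 ± 2i (complex conjugate pair).
For λ=-3+2i: an eigenvector is (-1,1) - i(0,1) = (-1, 1 - i).
A real fundamental pair from Re and Im of e^((-3+2i)t)v: X_1 = e^(-3t)(cos(2t)·(-1,1) + sin(2t)·(0,1)), X_2 = e^(-3t)(sin(2t)·(-1,1) - cos(2t)·(0,1)).
General solution: c_1X_1 + c_2X_2.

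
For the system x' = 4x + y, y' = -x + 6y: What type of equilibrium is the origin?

unstable improper node

A = [[4,1],[-1,6]]; det(A-λI) = λ^2 - 10λ + 25.
repeated λ = 5 with a single eigenvector.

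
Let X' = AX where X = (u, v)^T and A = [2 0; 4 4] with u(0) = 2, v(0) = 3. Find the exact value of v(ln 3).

531

A = [[2,0],[4,4]]; eigenvalues λ = 2, 4.
Eigenvectors: (-1,2) for λ=2, (0,-1) for λ=4.
From the initial condition, c_1 = -2, c_2 = -7.
v(ln 3) = (-2)(3^2)(2) + (-7)(3^4)(-1) = 531.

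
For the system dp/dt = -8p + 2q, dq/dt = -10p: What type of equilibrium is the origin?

A = [[-8,2],[-10,0]]; det(A-λI) = λ^2 + 8λ + 20.
λ = -4 ± 2i: negative real part.

stable spiral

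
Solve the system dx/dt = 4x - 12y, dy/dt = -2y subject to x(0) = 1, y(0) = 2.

x(t) = -3e^(4t) + 4e^(-2t), y(t) = 2e^(-2t)

Coefficient matrix A = [[4, -12], [0, -2]].
Characteristic polynomial det(A - λI) = λ^2 - 2λ - 8 = 0.
Eigenvalues λ = 4, -2.
For λ=4: (A-λI) row 1 is [0, -12], so an eigenvector is (-1, 0).
For λ=-2: (A-λI) row 1 is [6, -12], so an eigenvector is (2, 1).
General solution: c_1e^(4t)(-1,0) + c_2e^(-2t)(2,1).
Applying x(0)=1, y(0)=2 gives c_1=3, c_2=2.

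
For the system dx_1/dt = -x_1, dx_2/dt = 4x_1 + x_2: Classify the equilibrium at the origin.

saddle

A = [[-1,0],[4,1]]; det(A-λI) = λ^2 - 1.
λ = -1, 1: opposite signs.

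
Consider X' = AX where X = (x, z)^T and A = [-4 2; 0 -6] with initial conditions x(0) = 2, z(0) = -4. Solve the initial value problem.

x(t) = -2e^(-4t) + 4e^(-6t), z(t) = -4e^(-6t)

Coefficient matrix A = [[-4, 2], [0, -6]].
Characteristic polynomial det(A - λI) = λ^2 + 10λ + 24 = 0.
Eigenvalues λ = -4, -6.
For λ=-4: (A-λI) row 1 is [0, 2], so an eigenvector is (-1, 0).
For λ=-6: (A-λI) row 1 is [2, 2], so an eigenvector is (-1, 1).
General solution: c_1e^(-4t)(-1,0) + c_2e^(-6t)(-1,1).
Applying x(0)=2, z(0)=-4 gives c_1=2, c_2=-4.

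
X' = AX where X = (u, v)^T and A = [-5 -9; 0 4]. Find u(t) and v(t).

Coefficient matrix A = [[-5, -9], [0, 4]].
Characteristic polynomial det(A - λI) = λ^2 + λ - 20 = 0.
Eigenvalues λ = 4, -5.
For λ=4: (A-λI) row 1 is [-9, -9], so an eigenvector is (1, -1).
For λ=-5: (A-λI) row 1 is [0, -9], so an eigenvector is (1, 0).
General solution: C_1e^(4t)(1,-1) + C_2e^(-5t)(1,0).

u(t) = C_1e^(4t) + C_2e^(-5t), v(t) = -C_1e^(4t)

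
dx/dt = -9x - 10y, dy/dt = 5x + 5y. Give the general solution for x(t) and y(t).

Coefficient matrix A = [[-9, -10], [5, 5]].
Characteristic polynomial det(A - λI) = λ^2 + 4λ + 5 = 0.
Eigenvalues λ = -2 ± i (complex conjugate pair).
For λ=-2+i: an eigenvector is (1,-1) - i(3,-2) = (1 - 3i, -1 + 2i).
A real fundamental pair from Re and Im of e^((-2+i)t)v: X_1 = e^(-2t)(cos(t)·(1,-1) + sin(t)·(3,-2)), X_2 = e^(-2t)(sin(t)·(1,-1) - cos(t)·(3,-2)).
General solution: C_1X_1 + C_2X_2.

x(t) = 3C_1e^(-2t)sin(t) + C_1e^(-2t)cos(t) + C_2e^(-2t)sin(t) - 3C_2e^(-2t)cos(t), y(t) = -2C_1e^(-2t)sin(t) - C_1e^(-2t)cos(t) - C_2e^(-2t)sin(t) + 2C_2e^(-2t)cos(t)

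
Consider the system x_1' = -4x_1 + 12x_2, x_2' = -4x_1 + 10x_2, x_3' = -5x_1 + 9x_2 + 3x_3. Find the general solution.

x_1(t) = -3c_1e^(4t) + 2c_2e^(2t), x_2(t) = -2c_1e^(4t) + c_2e^(2t), x_3(t) = -3c_1e^(4t) + c_2e^(2t) + c_3e^(3t)

Coefficient matrix A = [[-4, 12, 0], [-4, 10, 0], [-5, 9, 3]].
det(A - λI) = 0 gives eigenvalues λ = 4, 2, 3.
For λ=4: eigenvector (-3,-2,-3).
For λ=2: eigenvector (2,1,1).
For λ=3: eigenvector (0,0,1).
General solution: c_1e^(4t)(-3,-2,-3) + c_2e^(2t)(2,1,1) + c_3e^(3t)(0,0,1).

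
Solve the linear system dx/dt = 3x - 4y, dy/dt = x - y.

Coefficient matrix A = [[3, -4], [1, -1]].
Characteristic polynomial det(A - λI) = λ^2 - 2λ + 1 = 0.
Single eigenvalue λ = 1 with algebraic multiplicity 2.
Eigenvector v = (-2,-1); generalized eigenvector w with (A-λI)w=v is (3,2).
General solution: e^(t)[c_1·v + c_2·(t·v + w)].

x(t) = -2c_1e^(t) - 2c_2te^(t) + 3c_2e^(t), y(t) = -c_1e^(t) - c_2te^(t) + 2c_2e^(t)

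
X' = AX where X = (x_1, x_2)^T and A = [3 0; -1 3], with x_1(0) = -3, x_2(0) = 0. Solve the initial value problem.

Coefficient matrix A = [[3, 0], [-1, 3]].
Characteristic polynomial det(A - λI) = λ^2 - 6λ + 9 = 0.
Single eigenvalue λ = 3 with algebraic multiplicity 2.
Eigenvector v = (0,1); generalized eigenvector w with (A-λI)w=v is (-1,3).
General solution: e^(3t)[C_1·v + C_2·(t·v + w)].
Applying x_1(0)=-3, x_2(0)=0 gives C_1=-9, C_2=3.

x_1(t) = -3e^(3t), x_2(t) = 3te^(3t)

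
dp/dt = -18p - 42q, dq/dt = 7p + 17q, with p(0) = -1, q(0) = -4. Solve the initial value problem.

Coefficient matrix A = [[-18, -42], [7, 17]].
Characteristic polynomial det(A - λI) = λ^2 + λ - 12 = 0.
Eigenvalues λ = -4, 3.
For λ=-4: (A-λI) row 1 is [-14, -42], so an eigenvector is (-3, 1).
For λ=3: (A-λI) row 1 is [-21, -42], so an eigenvector is (-2, 1).
General solution: C_1e^(-4t)(-3,1) + C_2e^(3t)(-2,1).
Applying p(0)=-1, q(0)=-4 gives C_1=9, C_2=-13.

p(t) = 26e^(3t) - 27e^(-4t), q(t) = -13e^(3t) + 9e^(-4t)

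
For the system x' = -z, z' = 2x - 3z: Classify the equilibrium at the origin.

A = [[0,-1],[2,-3]]; det(A-λI) = λ^2 + 3λ + 2.
λ = -1, -2: both negative.

stable node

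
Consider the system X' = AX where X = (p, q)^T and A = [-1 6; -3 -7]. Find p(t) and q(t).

Coefficient matrix A = [[-1, 6], [-3, -7]].
Characteristic polynomial det(A - λI) = λ^2 + 8λ + 25 = 0.
Eigenvalues λ = -4 ± 3i (complex conjugate pair).
For λ=-4+3i: an eigenvector is (-1,0) - i(-1,1) = (-1 + i, 0 - i).
A real fundamental pair from Re and Im of e^((-4+3i)t)v: X_1 = e^(-4t)(cos(3t)·(-1,0) + sin(3t)·(-1,1)), X_2 = e^(-4t)(sin(3t)·(-1,0) - cos(3t)·(-1,1)).
General solution: c_1X_1 + c_2X_2.

p(t) = -c_1e^(-4t)sin(3t) - c_1e^(-4t)cos(3t) - c_2e^(-4t)sin(3t) + c_2e^(-4t)cos(3t), q(t) = c_1e^(-4t)sin(3t) - c_2e^(-4t)cos(3t)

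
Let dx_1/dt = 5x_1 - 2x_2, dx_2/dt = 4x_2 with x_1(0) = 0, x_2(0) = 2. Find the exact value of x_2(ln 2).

32

A = [[5,-2],[0,4]]; eigenvalues λ = 5, 4.
Eigenvectors: (-1,0) for λ=5, (-2,-1) for λ=4.
From the initial condition, c_1 = 4, c_2 = -2.
x_2(ln 2) = (4)(2^5)(0) + (-2)(2^4)(-1) = 32.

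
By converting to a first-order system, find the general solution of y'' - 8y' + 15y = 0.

y(t) = c_1e^(5t) + c_2e^(3t)

Let x_1 = y, x_2 = y'. Then x_1' = x_2 and x_2' = -15x_1 + 8x_2.
A = [[0,1],[-15,8]]; det(A-λI) = λ^2 - 8λ + 15.
Eigenvalues λ = 5, 3 with eigenvectors (1,5), (1,3).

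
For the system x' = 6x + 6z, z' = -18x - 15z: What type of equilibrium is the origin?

A = [[6,6],[-18,-15]]; det(A-λI) = λ^2 + 9λ + 18.
λ = -6, -3: both negative.

stable node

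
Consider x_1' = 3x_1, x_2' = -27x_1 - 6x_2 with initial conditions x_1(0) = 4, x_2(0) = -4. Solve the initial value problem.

Coefficient matrix A = [[3, 0], [-27, -6]].
Characteristic polynomial det(A - λI) = λ^2 + 3λ - 18 = 0.
Eigenvalues λ = 3, -6.
For λ=3: (A-λI) row 2 is [-27, -9], so an eigenvector is (-1, 3).
For λ=-6: (A-λI) row 1 is [9, 0], so an eigenvector is (0, -1).
General solution: c_1e^(3t)(-1,3) + c_2e^(-6t)(0,-1).
Applying x_1(0)=4, x_2(0)=-4 gives c_1=-4, c_2=-8.

x_1(t) = 4e^(3t), x_2(t) = -12e^(3t) + 8e^(-6t)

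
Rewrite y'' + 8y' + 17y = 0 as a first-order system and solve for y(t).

y(t) = C_1e^(-4t)cos(t) + C_2e^(-4t)sin(t)

Let x_1 = y, x_2 = y'. Then x_1' = x_2 and x_2' = -17x_1 - 8x_2.
A = [[0,1],[-17,-8]]; det(A-λI) = λ^2 + 8λ + 17.
Eigenvalues λ = -4 ± i.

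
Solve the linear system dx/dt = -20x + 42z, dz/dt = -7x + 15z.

Coefficient matrix A = [[-20, 42], [-7, 15]].
Characteristic polynomial det(A - λI) = λ^2 + 5λ - 6 = 0.
Eigenvalues λ = -6, 1.
For λ=-6: (A-λI) row 1 is [-14, 42], so an eigenvector is (3, 1).
For λ=1: (A-λI) row 1 is [-21, 42], so an eigenvector is (-2, -1).
General solution: K_1e^(-6t)(3,1) + K_2e^(t)(-2,-1).

x(t) = 3K_1e^(-6t) - 2K_2e^(t), z(t) = K_1e^(-6t) - K_2e^(t)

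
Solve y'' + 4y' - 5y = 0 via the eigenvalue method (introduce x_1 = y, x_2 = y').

y(t) = C_1e^(t) + C_2e^(-5t)

Let x_1 = y, x_2 = y'. Then x_1' = x_2 and x_2' = 5x_1 - 4x_2.
A = [[0,1],[5,-4]]; det(A-λI) = λ^2 + 4λ - 5.
Eigenvalues λ = 1, -5 with eigenvectors (1,1), (1,-5).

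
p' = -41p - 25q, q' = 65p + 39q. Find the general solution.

Coefficient matrix A = [[-41, -25], [65, 39]].
Characteristic polynomial det(A - λI) = λ^2 + 2λ + 26 = 0.
Eigenvalues λ = -1 ± 5i (complex conjugate pair).
For λ=-1+5i: an eigenvector is (-1,2) - i(-2,3) = (-1 + 2i, 2 - 3i).
A real fundamental pair from Re and Im of e^((-1+5i)t)v: X_1 = e^(-t)(cos(5t)·(-1,2) + sin(5t)·(-2,3)), X_2 = e^(-t)(sin(5t)·(-1,2) - cos(5t)·(-2,3)).
General solution: K_1X_1 + K_2X_2.

p(t) = -2K_1e^(-t)sin(5t) - K_1e^(-t)cos(5t) - K_2e^(-t)sin(5t) + 2K_2e^(-t)cos(5t), q(t) = 3K_1e^(-t)sin(5t) + 2K_1e^(-t)cos(5t) + 2K_2e^(-t)sin(5t) - 3K_2e^(-t)cos(5t)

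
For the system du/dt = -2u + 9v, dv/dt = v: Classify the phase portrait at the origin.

A = [[-2,9],[0,1]]; det(A-λI) = λ^2 + λ - 2.
λ = -2, 1: opposite signs.

saddle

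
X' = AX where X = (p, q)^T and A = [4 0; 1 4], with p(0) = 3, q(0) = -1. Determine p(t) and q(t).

p(t) = 3e^(4t), q(t) = 3te^(4t) - e^(4t)

Coefficient matrix A = [[4, 0], [1, 4]].
Characteristic polynomial det(A - λI) = λ^2 - 8λ + 16 = 0.
Single eigenvalue λ = 4 with algebraic multiplicity 2.
Eigenvector v = (0,-1); generalized eigenvector w with (A-λI)w=v is (-1,2).
General solution: e^(4t)[c_1·v + c_2·(t·v + w)].
Applying p(0)=3, q(0)=-1 gives c_1=-5, c_2=-3.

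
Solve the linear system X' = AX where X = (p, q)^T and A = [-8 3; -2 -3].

Coefficient matrix A = [[-8, 3], [-2, -3]].
Characteristic polynomial det(A - λI) = λ^2 + 11λ + 30 = 0.
Eigenvalues λ = -6, -5.
For λ=-6: (A-λI) row 1 is [-2, 3], so an eigenvector is (3, 2).
For λ=-5: (A-λI) row 1 is [-3, 3], so an eigenvector is (1, 1).
General solution: C_1e^(-6t)(3,2) + C_2e^(-5t)(1,1).

p(t) = 3C_1e^(-6t) + C_2e^(-5t), q(t) = 2C_1e^(-6t) + C_2e^(-5t)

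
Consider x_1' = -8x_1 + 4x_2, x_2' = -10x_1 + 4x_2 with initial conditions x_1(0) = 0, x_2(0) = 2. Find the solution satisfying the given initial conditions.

x_1(t) = 4e^(-2t)sin(2t), x_2(t) = 6e^(-2t)sin(2t) + 2e^(-2t)cos(2t)

Coefficient matrix A = [[-8, 4], [-10, 4]].
Characteristic polynomial det(A - λI) = λ^2 + 4λ + 8 = 0.
Eigenvalues λ = -2 ± 2i (complex conjugate pair).
For λ=-2+2i: an eigenvector is (1,1) - i(-1,-2) = (1 + i, 1 + 2i).
A real fundamental pair from Re and Im of e^((-2+2i)t)v: X_1 = e^(-2t)(cos(2t)·(1,1) + sin(2t)·(-1,-2)), X_2 = e^(-2t)(sin(2t)·(1,1) - cos(2t)·(-1,-2)).
General solution: C_1X_1 + C_2X_2.
Applying x_1(0)=0, x_2(0)=2 gives C_1=-2, C_2=2.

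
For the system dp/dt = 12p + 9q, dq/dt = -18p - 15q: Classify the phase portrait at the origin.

saddle

A = [[12,9],[-18,-15]]; det(A-λI) = λ^2 + 3λ - 18.
λ = -6, 3: opposite signs.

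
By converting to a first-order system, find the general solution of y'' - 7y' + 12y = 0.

y(t) = C_1e^(3t) + C_2e^(4t)

Let x_1 = y, x_2 = y'. Then x_1' = x_2 and x_2' = -12x_1 + 7x_2.
A = [[0,1],[-12,7]]; det(A-λI) = λ^2 - 7λ + 12.
Eigenvalues λ = 3, 4 with eigenvectors (1,3), (1,4).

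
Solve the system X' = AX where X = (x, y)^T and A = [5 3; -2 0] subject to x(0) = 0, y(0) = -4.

x(t) = -12e^(3t) + 12e^(2t), y(t) = 8e^(3t) - 12e^(2t)

Coefficient matrix A = [[5, 3], [-2, 0]].
Characteristic polynomial det(A - λI) = λ^2 - 5λ + 6 = 0.
Eigenvalues λ = 3, 2.
For λ=3: (A-λI) row 1 is [2, 3], so an eigenvector is (-3, 2).
For λ=2: (A-λI) row 1 is [3, 3], so an eigenvector is (-1, 1).
General solution: C_1e^(3t)(-3,2) + C_2e^(2t)(-1,1).
Applying x(0)=0, y(0)=-4 gives C_1=4, C_2=-12.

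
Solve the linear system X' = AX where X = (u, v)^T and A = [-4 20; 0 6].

Coefficient matrix A = [[-4, 20], [0, 6]].
Characteristic polynomial det(A - λI) = λ^2 - 2λ - 24 = 0.
Eigenvalues λ = 6, -4.
For λ=6: (A-λI) row 1 is [-10, 20], so an eigenvector is (-2, -1).
For λ=-4: (A-λI) row 1 is [0, 20], so an eigenvector is (1, 0).
General solution: c_1e^(6t)(-2,-1) + c_2e^(-4t)(1,0).

u(t) = -2c_1e^(6t) + c_2e^(-4t), v(t) = -c_1e^(6t)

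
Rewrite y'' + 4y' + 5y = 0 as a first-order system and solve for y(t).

y(t) = c_1e^(-2t)cos(t) + c_2e^(-2t)sin(t)

Let x_1 = y, x_2 = y'. Then x_1' = x_2 and x_2' = -5x_1 - 4x_2.
A = [[0,1],[-5,-4]]; det(A-λI) = λ^2 + 4λ + 5.
Eigenvalues λ = -2 ± i.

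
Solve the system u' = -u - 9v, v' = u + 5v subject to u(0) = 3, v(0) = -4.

Coefficient matrix A = [[-1, -9], [1, 5]].
Characteristic polynomial det(A - λI) = λ^2 - 4λ + 4 = 0.
Single eigenvalue λ = 2 with algebraic multiplicity 2.
Eigenvector v = (3,-1); generalized eigenvector w with (A-λI)w=v is (-1,0).
General solution: e^(2t)[C_1·v + C_2·(t·v + w)].
Applying u(0)=3, v(0)=-4 gives C_1=4, C_2=9.

u(t) = 27te^(2t) + 3e^(2t), v(t) = -9te^(2t) - 4e^(2t)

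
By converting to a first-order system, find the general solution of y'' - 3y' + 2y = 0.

y(t) = K_1e^(2t) + K_2e^(t)

Let x_1 = y, x_2 = y'. Then x_1' = x_2 and x_2' = -2x_1 + 3x_2.
A = [[0,1],[-2,3]]; det(A-λI) = λ^2 - 3λ + 2.
Eigenvalues λ = 2, 1 with eigenvectors (1,2), (1,1).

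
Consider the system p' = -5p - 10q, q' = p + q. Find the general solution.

Coefficient matrix A = [[-5, -10], [1, 1]].
Characteristic polynomial det(A - λI) = λ^2 + 4λ + 5 = 0.
Eigenvalues λ = -2 ± i (complex conjugate pair).
For λ=-2+i: an eigenvector is (1,0) - i(-3,1) = (1 + 3i, 0 - i).
A real fundamental pair from Re and Im of e^((-2+i)t)v: X_1 = e^(-2t)(cos(t)·(1,0) + sin(t)·(-3,1)), X_2 = e^(-2t)(sin(t)·(1,0) - cos(t)·(-3,1)).
General solution: c_1X_1 + c_2X_2.

p(t) = -3c_1e^(-2t)sin(t) + c_1e^(-2t)cos(t) + c_2e^(-2t)sin(t) + 3c_2e^(-2t)cos(t), q(t) = c_1e^(-2t)sin(t) - c_2e^(-2t)cos(t)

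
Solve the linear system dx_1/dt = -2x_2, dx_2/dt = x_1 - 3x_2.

Coefficient matrix A = [[0, -2], [1, -3]].
Characteristic polynomial det(A - λI) = λ^2 + 3λ + 2 = 0.
Eigenvalues λ = -2, -1.
For λ=-2: (A-λI) row 1 is [2, -2], so an eigenvector is (1, 1).
For λ=-1: (A-λI) row 1 is [1, -2], so an eigenvector is (-2, -1).
General solution: c_1e^(-2t)(1,1) + c_2e^(-t)(-2,-1).

x_1(t) = c_1e^(-2t) - 2c_2e^(-t), x_2(t) = c_1e^(-2t) - c_2e^(-t)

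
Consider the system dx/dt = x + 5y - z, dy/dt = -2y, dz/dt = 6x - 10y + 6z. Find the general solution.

x(t) = K_1e^(3t) - K_2e^(4t) - K_3e^(-2t), y(t) = K_3e^(-2t), z(t) = -2K_1e^(3t) + 3K_2e^(4t) + 2K_3e^(-2t)

Coefficient matrix A = [[1, 5, -1], [0, -2, 0], [6, -10, 6]].
det(A - λI) = 0 gives eigenvalues λ = 3, 4, -2.
For λ=3: eigenvector (1,0,-2).
For λ=4: eigenvector (-1,0,3).
For λ=-2: eigenvector (-1,1,2).
General solution: K_1e^(3t)(1,0,-2) + K_2e^(4t)(-1,0,3) + K_3e^(-2t)(-1,1,2).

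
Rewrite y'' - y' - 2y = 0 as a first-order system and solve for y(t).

y(t) = C_1e^(-t) + C_2e^(2t)

Let x_1 = y, x_2 = y'. Then x_1' = x_2 and x_2' = 2x_1 + x_2.
A = [[0,1],[2,1]]; det(A-λI) = λ^2 - λ - 2.
Eigenvalues λ = -1, 2 with eigenvectors (1,-1), (1,2).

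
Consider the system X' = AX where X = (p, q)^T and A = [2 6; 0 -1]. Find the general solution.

Coefficient matrix A = [[2, 6], [0, -1]].
Characteristic polynomial det(A - λI) = λ^2 - λ - 2 = 0.
Eigenvalues λ = -1, 2.
For λ=-1: (A-λI) row 1 is [3, 6], so an eigenvector is (-2, 1).
For λ=2: (A-λI) row 1 is [0, 6], so an eigenvector is (-1, 0).
General solution: K_1e^(-t)(-2,1) + K_2e^(2t)(-1,0).

p(t) = -2K_1e^(-t) - K_2e^(2t), q(t) = K_1e^(-t)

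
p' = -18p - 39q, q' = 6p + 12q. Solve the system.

p(t) = -2c_1e^(-3t)sin(3t) + 3c_1e^(-3t)cos(3t) + 3c_2e^(-3t)sin(3t) + 2c_2e^(-3t)cos(3t), q(t) = c_1e^(-3t)sin(3t) - c_1e^(-3t)cos(3t) - c_2e^(-3t)sin(3t) - c_2e^(-3t)cos(3t)

Coefficient matrix A = [[-18, -39], [6, 12]].
Characteristic polynomial det(A - λI) = λ^2 + 6λ + 18 = 0.
Eigenvalues λ = -3 ± 3i (complex conjugate pair).
For λ=-3+3i: an eigenvector is (3,-1) - i(-2,1) = (3 + 2i, -1 - i).
A real fundamental pair from Re and Im of e^((-3+3i)t)v: X_1 = e^(-3t)(cos(3t)·(3,-1) + sin(3t)·(-2,1)), X_2 = e^(-3t)(sin(3t)·(3,-1) - cos(3t)·(-2,1)).
General solution: c_1X_1 + c_2X_2.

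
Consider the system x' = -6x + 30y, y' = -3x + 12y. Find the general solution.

x(t) = 3C_1e^(3t)sin(3t) - C_1e^(3t)cos(3t) - C_2e^(3t)sin(3t) - 3C_2e^(3t)cos(3t), y(t) = C_1e^(3t)sin(3t) - C_2e^(3t)cos(3t)

Coefficient matrix A = [[-6, 30], [-3, 12]].
Characteristic polynomial det(A - λI) = λ^2 - 6λ + 18 = 0.
Eigenvalues λ = 3 ± 3i (complex conjugate pair).
For λ=3+3i: an eigenvector is (-1,0) - i(3,1) = (-1 - 3i, 0 - i).
A real fundamental pair from Re and Im of e^((3+3i)t)v: X_1 = e^(3t)(cos(3t)·(-1,0) + sin(3t)·(3,1)), X_2 = e^(3t)(sin(3t)·(-1,0) - cos(3t)·(3,1)).
General solution: C_1X_1 + C_2X_2.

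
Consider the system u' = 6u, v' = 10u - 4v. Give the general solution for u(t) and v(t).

Coefficient matrix A = [[6, 0], [10, -4]].
Characteristic polynomial det(A - λI) = λ^2 - 2λ - 24 = 0.
Eigenvalues λ = -4, 6.
For λ=-4: (A-λI) row 1 is [10, 0], so an eigenvector is (0, 1).
For λ=6: (A-λI) row 2 is [10, -10], so an eigenvector is (-1, -1).
General solution: c_1e^(-4t)(0,1) + c_2e^(6t)(-1,-1).

u(t) = -c_2e^(6t), v(t) = c_1e^(-4t) - c_2e^(6t)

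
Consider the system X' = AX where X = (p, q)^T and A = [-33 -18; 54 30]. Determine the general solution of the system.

p(t) = 2K_1e^(-6t) + K_2e^(3t), q(t) = -3K_1e^(-6t) - 2K_2e^(3t)

Coefficient matrix A = [[-33, -18], [54, 30]].
Characteristic polynomial det(A - λI) = λ^2 + 3λ - 18 = 0.
Eigenvalues λ = -6, 3.
For λ=-6: (A-λI) row 1 is [-27, -18], so an eigenvector is (2, -3).
For λ=3: (A-λI) row 1 is [-36, -18], so an eigenvector is (1, -2).
General solution: K_1e^(-6t)(2,-3) + K_2e^(3t)(1,-2).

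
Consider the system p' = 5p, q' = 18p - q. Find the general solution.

Coefficient matrix A = [[5, 0], [18, -1]].
Characteristic polynomial det(A - λI) = λ^2 - 4λ - 5 = 0.
Eigenvalues λ = -1, 5.
For λ=-1: (A-λI) row 1 is [6, 0], so an eigenvector is (0, -1).
For λ=5: (A-λI) row 2 is [18, -6], so an eigenvector is (-1, -3).
General solution: c_1e^(-t)(0,-1) + c_2e^(5t)(-1,-3).

p(t) = -c_2e^(5t), q(t) = -c_1e^(-t) - 3c_2e^(5t)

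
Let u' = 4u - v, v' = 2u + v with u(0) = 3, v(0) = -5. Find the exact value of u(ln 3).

225

A = [[4,-1],[2,1]]; eigenvalues λ = 3, 2.
Eigenvectors: (1,1) for λ=3, (-1,-2) for λ=2.
From the initial condition, c_1 = 11, c_2 = 8.
u(ln 3) = (11)(3^3)(1) + (8)(3^2)(-1) = 225.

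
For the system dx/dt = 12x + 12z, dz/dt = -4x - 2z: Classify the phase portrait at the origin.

unstable node

A = [[12,12],[-4,-2]]; det(A-λI) = λ^2 - 10λ + 24.
λ = 4, 6: both positive.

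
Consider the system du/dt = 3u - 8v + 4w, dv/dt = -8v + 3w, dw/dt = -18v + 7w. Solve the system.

u(t) = K_2e^(3t) - 2K_3e^(t), v(t) = K_1e^(-2t) + K_3e^(t), w(t) = 2K_1e^(-2t) + 3K_3e^(t)

Coefficient matrix A = [[3, -8, 4], [0, -8, 3], [0, -18, 7]].
det(A - λI) = 0 gives eigenvalues λ = -2, 3, 1.
For λ=-2: eigenvector (0,1,2).
For λ=3: eigenvector (1,0,0).
For λ=1: eigenvector (-2,1,3).
General solution: K_1e^(-2t)(0,1,2) + K_2e^(3t)(1,0,0) + K_3e^(t)(-2,1,3).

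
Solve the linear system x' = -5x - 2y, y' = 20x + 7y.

x(t) = -C_1e^(t)cos(2t) - C_2e^(t)sin(2t), y(t) = -C_1e^(t)sin(2t) + 3C_1e^(t)cos(2t) + 3C_2e^(t)sin(2t) + C_2e^(t)cos(2t)

Coefficient matrix A = [[-5, -2], [20, 7]].
Characteristic polynomial det(A - λI) = λ^2 - 2λ + 5 = 0.
Eigenvalues λ = 1 ± 2i (complex conjugate pair).
For λ=1+2i: an eigenvector is (-1,3) - i(0,-1) = (-1, 3 + i).
A real fundamental pair from Re and Im of e^((1+2i)t)v: X_1 = e^(t)(cos(2t)·(-1,3) + sin(2t)·(0,-1)), X_2 = e^(t)(sin(2t)·(-1,3) - cos(2t)·(0,-1)).
General solution: C_1X_1 + C_2X_2.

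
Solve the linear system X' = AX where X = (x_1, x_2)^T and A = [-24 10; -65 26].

x_1(t) = c_1e^(t)sin(5t) - c_1e^(t)cos(5t) - c_2e^(t)sin(5t) - c_2e^(t)cos(5t), x_2(t) = 3c_1e^(t)sin(5t) - 2c_1e^(t)cos(5t) - 2c_2e^(t)sin(5t) - 3c_2e^(t)cos(5t)

Coefficient matrix A = [[-24, 10], [-65, 26]].
Characteristic polynomial det(A - λI) = λ^2 - 2λ + 26 = 0.
Eigenvalues λ = 1 ± 5i (complex conjugate pair).
For λ=1+5i: an eigenvector is (-1,-2) - i(1,3) = (-1 - i, -2 - 3i).
A real fundamental pair from Re and Im of e^((1+5i)t)v: X_1 = e^(t)(cos(5t)·(-1,-2) + sin(5t)·(1,3)), X_2 = e^(t)(sin(5t)·(-1,-2) - cos(5t)·(1,3)).
General solution: c_1X_1 + c_2X_2.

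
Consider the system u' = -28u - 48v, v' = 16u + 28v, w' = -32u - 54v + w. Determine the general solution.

Coefficient matrix A = [[-28, -48, 0], [16, 28, 0], [-32, -54, 1]].
det(A - λI) = 0 gives eigenvalues λ = 4, -4, 1.
For λ=4: eigenvector (-3,2,-4).
For λ=-4: eigenvector (-2,1,-2).
For λ=1: eigenvector (0,0,1).
General solution: C_1e^(4t)(-3,2,-4) + C_2e^(-4t)(-2,1,-2) + C_3e^(t)(0,0,1).

u(t) = -3C_1e^(4t) - 2C_2e^(-4t), v(t) = 2C_1e^(4t) + C_2e^(-4t), w(t) = -4C_1e^(4t) - 2C_2e^(-4t) + C_3e^(t)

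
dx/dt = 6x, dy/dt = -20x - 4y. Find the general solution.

Coefficient matrix A = [[6, 0], [-20, -4]].
Characteristic polynomial det(A - λI) = λ^2 - 2λ - 24 = 0.
Eigenvalues λ = -4, 6.
For λ=-4: (A-λI) row 1 is [10, 0], so an eigenvector is (0, -1).
For λ=6: (A-λI) row 2 is [-20, -10], so an eigenvector is (1, -2).
General solution: c_1e^(-4t)(0,-1) + c_2e^(6t)(1,-2).

x(t) = c_2e^(6t), y(t) = -c_1e^(-4t) - 2c_2e^(6t)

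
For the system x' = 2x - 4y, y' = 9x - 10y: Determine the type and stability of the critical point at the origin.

A = [[2,-4],[9,-10]]; det(A-λI) = λ^2 + 8λ + 16.
repeated λ = -4 with a single eigenvector.

stable improper node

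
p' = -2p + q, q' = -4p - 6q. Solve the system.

Coefficient matrix A = [[-2, 1], [-4, -6]].
Characteristic polynomial det(A - λI) = λ^2 + 8λ + 16 = 0.
Single eigenvalue λ = -4 with algebraic multiplicity 2.
Eigenvector v = (1,-2); generalized eigenvector w with (A-λI)w=v is (1,-1).
General solution: e^(-4t)[C_1·v + C_2·(t·v + w)].

p(t) = C_1e^(-4t) + C_2te^(-4t) + C_2e^(-4t), q(t) = -2C_1e^(-4t) - 2C_2te^(-4t) - C_2e^(-4t)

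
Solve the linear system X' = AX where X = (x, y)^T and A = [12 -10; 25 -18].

Coefficient matrix A = [[12, -10], [25, -18]].
Characteristic polynomial det(A - λI) = λ^2 + 6λ + 34 = 0.
Eigenvalues λ = -3 ± 5i (complex conjugate pair).
For λ=-3+5i: an eigenvector is (-1,-2) - i(1,1) = (-1 - i, -2 - i).
A real fundamental pair from Re and Im of e^((-3+5i)t)v: X_1 = e^(-3t)(cos(5t)·(-1,-2) + sin(5t)·(1,1)), X_2 = e^(-3t)(sin(5t)·(-1,-2) - cos(5t)·(1,1)).
General solution: C_1X_1 + C_2X_2.

x(t) = C_1e^(-3t)sin(5t) - C_1e^(-3t)cos(5t) - C_2e^(-3t)sin(5t) - C_2e^(-3t)cos(5t), y(t) = C_1e^(-3t)sin(5t) - 2C_1e^(-3t)cos(5t) - 2C_2e^(-3t)sin(5t) - C_2e^(-3t)cos(5t)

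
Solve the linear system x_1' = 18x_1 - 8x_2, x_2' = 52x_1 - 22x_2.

x_1(t) = -C_1e^(-2t)sin(4t) + C_1e^(-2t)cos(4t) + C_2e^(-2t)sin(4t) + C_2e^(-2t)cos(4t), x_2(t) = -2C_1e^(-2t)sin(4t) + 3C_1e^(-2t)cos(4t) + 3C_2e^(-2t)sin(4t) + 2C_2e^(-2t)cos(4t)

Coefficient matrix A = [[18, -8], [52, -22]].
Characteristic polynomial det(A - λI) = λ^2 + 4λ + 20 = 0.
Eigenvalues λ = -2 ± 4i (complex conjugate pair).
For λ=-2+4i: an eigenvector is (1,3) - i(-1,-2) = (1 + i, 3 + 2i).
A real fundamental pair from Re and Im of e^((-2+4i)t)v: X_1 = e^(-2t)(cos(4t)·(1,3) + sin(4t)·(-1,-2)), X_2 = e^(-2t)(sin(4t)·(1,3) - cos(4t)·(-1,-2)).
General solution: C_1X_1 + C_2X_2.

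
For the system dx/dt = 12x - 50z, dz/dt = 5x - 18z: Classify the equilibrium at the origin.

A = [[12,-50],[5,-18]]; det(A-λI) = λ^2 + 6λ + 34.
λ = -3 ± 5i: negative real part.

stable spiral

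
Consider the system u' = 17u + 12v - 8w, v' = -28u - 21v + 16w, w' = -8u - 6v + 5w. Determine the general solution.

Coefficient matrix A = [[17, 12, -8], [-28, -21, 16], [-8, -6, 5]].
det(A - λI) = 0 gives eigenvalues λ = 1, 3, -3.
For λ=1: eigenvector (-1,2,1).
For λ=3: eigenvector (2,-3,-1).
For λ=-3: eigenvector (-2,4,1).
General solution: c_1e^(t)(-1,2,1) + c_2e^(3t)(2,-3,-1) + c_3e^(-3t)(-2,4,1).

u(t) = -c_1e^(t) + 2c_2e^(3t) - 2c_3e^(-3t), v(t) = 2c_1e^(t) - 3c_2e^(3t) + 4c_3e^(-3t), w(t) = c_1e^(t) - c_2e^(3t) + c_3e^(-3t)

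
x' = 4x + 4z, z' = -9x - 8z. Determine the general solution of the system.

x(t) = -2K_1e^(-2t) - 2K_2te^(-2t) - K_2e^(-2t), z(t) = 3K_1e^(-2t) + 3K_2te^(-2t) + K_2e^(-2t)

Coefficient matrix A = [[4, 4], [-9, -8]].
Characteristic polynomial det(A - λI) = λ^2 + 4λ + 4 = 0.
Single eigenvalue λ = -2 with algebraic multiplicity 2.
Eigenvector v = (-2,3); generalized eigenvector w with (A-λI)w=v is (-1,1).
General solution: e^(-2t)[K_1·v + K_2·(t·v + w)].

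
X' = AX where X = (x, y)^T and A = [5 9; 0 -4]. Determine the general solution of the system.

Coefficient matrix A = [[5, 9], [0, -4]].
Characteristic polynomial det(A - λI) = λ^2 - λ - 20 = 0.
Eigenvalues λ = 5, -4.
For λ=5: (A-λI) row 1 is [0, 9], so an eigenvector is (-1, 0).
For λ=-4: (A-λI) row 1 is [9, 9], so an eigenvector is (1, -1).
General solution: C_1e^(5t)(-1,0) + C_2e^(-4t)(1,-1).

x(t) = -C_1e^(5t) + C_2e^(-4t), y(t) = -C_2e^(-4t)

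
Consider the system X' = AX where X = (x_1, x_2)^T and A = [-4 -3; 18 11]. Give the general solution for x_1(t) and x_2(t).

x_1(t) = -K_1e^(2t) + K_2e^(5t), x_2(t) = 2K_1e^(2t) - 3K_2e^(5t)

Coefficient matrix A = [[-4, -3], [18, 11]].
Characteristic polynomial det(A - λI) = λ^2 - 7λ + 10 = 0.
Eigenvalues λ = 2, 5.
For λ=2: (A-λI) row 1 is [-6, -3], so an eigenvector is (-1, 2).
For λ=5: (A-λI) row 1 is [-9, -3], so an eigenvector is (1, -3).
General solution: K_1e^(2t)(-1,2) + K_2e^(5t)(1,-3).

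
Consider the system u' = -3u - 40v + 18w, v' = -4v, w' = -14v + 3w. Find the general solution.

u(t) = C_1e^(-3t) + 4C_2e^(-4t) + 3C_3e^(3t), v(t) = C_2e^(-4t), w(t) = 2C_2e^(-4t) + C_3e^(3t)

Coefficient matrix A = [[-3, -40, 18], [0, -4, 0], [0, -14, 3]].
det(A - λI) = 0 gives eigenvalues λ = -3, -4, 3.
For λ=-3: eigenvector (1,0,0).
For λ=-4: eigenvector (4,1,2).
For λ=3: eigenvector (3,0,1).
General solution: C_1e^(-3t)(1,0,0) + C_2e^(-4t)(4,1,2) + C_3e^(3t)(3,0,1).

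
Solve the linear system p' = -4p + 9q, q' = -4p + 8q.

p(t) = 3c_1e^(2t) + 3c_2te^(2t) + c_2e^(2t), q(t) = 2c_1e^(2t) + 2c_2te^(2t) + c_2e^(2t)

Coefficient matrix A = [[-4, 9], [-4, 8]].
Characteristic polynomial det(A - λI) = λ^2 - 4λ + 4 = 0.
Single eigenvalue λ = 2 with algebraic multiplicity 2.
Eigenvector v = (3,2); generalized eigenvector w with (A-λI)w=v is (1,1).
General solution: e^(2t)[c_1·v + c_2·(t·v + w)].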